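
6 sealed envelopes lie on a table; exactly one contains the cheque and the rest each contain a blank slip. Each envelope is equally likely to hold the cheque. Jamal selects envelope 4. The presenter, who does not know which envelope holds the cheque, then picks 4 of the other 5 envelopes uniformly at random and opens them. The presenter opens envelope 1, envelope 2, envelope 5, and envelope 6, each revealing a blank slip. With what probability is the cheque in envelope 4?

1/2

Condition on the true location of the cheque.
If it is in any of envelopes 1, 2, 5, and 6 (prior 1/6 each): that envelope was opened and seen not to hold the prize — ruled out; weight (1/6)·0 = 0 each.
If it is in either of envelopes 3 and 4 (prior 1/6 each): the presenter picks exactly this set with probability 1/5 regardless, and none is the prize; weight (1/6)·(1/5) = 1/30 each.
The weights sum to 1/15.
So P(the cheque in envelope 4 | the presenter opened envelope 1, envelope 2, envelope 5, and envelope 6) = (1/30) / (1/15) = 1/2.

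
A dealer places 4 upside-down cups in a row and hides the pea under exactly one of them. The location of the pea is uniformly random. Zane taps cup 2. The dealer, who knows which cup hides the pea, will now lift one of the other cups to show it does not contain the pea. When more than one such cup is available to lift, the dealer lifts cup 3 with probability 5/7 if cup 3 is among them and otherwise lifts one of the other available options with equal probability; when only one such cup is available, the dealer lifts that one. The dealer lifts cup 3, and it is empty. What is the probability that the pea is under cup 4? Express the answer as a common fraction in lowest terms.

1/3

Condition on the true location of the pea.
If it is under any of cups 1, 2, and 4 (prior 1/4 each): cup 3 is available, opened with probability 5/7; weight (1/4)·(5/7) = 5/28 each.
If it is under cup 3 (prior 1/4): the dealer opened cup 3, so this case is ruled out; weight (1/4)·0 = 0.
The weights sum to 15/28.
So P(the pea under cup 4 | the dealer opened cup 3) = (5/28) / (15/28) = 1/3.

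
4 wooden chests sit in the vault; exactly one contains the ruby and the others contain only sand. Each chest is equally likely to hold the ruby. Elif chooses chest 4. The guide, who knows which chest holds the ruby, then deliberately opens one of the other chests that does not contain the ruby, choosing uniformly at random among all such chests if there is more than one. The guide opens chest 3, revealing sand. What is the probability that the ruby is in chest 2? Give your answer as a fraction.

Consider each possible location of the ruby in turn.
If it is in either of chests 1 and 2 (prior 1/4 each): the guide has 2 equally likely choices, so probability 1/2; weight (1/4)·(1/2) = 1/8 each.
If it is in chest 3 (prior 1/4): the guide opened chest 3, so this case is ruled out; weight (1/4)·0 = 0.
If it is in chest 4 (prior 1/4): the guide has 3 equally likely choices, so probability 1/3; weight (1/4)·(1/3) = 1/12.
The weights sum to 1/3.
So P(the ruby in chest 2 | the guide opened chest 3) = (1/8) / (1/3) = 3/8.

3/8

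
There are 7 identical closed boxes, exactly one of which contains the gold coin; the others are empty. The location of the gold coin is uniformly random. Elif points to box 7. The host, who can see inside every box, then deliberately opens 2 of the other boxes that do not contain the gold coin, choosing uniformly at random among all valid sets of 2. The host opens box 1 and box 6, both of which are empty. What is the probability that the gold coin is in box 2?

3/14

Consider each possible location of the gold coin in turn.
If it is in either of boxes 1 and 6 (prior 1/7 each): that box was opened and seen not to hold the prize — ruled out; weight (1/7)·0 = 0 each.
If it is in any of boxes 2, 3, 4, and 5 (prior 1/7 each): the host has 10 equally likely choices, so probability 1/10; weight (1/7)·(1/10) = 1/70 each.
If it is in box 7 (prior 1/7): the host has 15 equally likely choices, so probability 1/15; weight (1/7)·(1/15) = 1/105.
The weights sum to 1/15.
So P(the gold coin in box 2 | the host opened box 1 and box 6) = (1/70) / (1/15) = 3/14.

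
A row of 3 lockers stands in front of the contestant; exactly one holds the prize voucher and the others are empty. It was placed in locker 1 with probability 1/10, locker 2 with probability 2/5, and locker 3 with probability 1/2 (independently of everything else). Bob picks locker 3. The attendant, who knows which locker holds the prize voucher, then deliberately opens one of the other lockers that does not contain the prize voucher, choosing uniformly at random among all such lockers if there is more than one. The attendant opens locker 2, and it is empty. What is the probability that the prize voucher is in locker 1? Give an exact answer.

2/7

Condition on the true location of the prize voucher.
If it is in locker 1 (prior 1/10): the attendant has no choice, probability 1; weight (1/10)·1 = 1/10.
If it is in locker 2 (prior 2/5): the attendant opened locker 2, so this case is ruled out; weight (2/5)·0 = 0.
If it is in locker 3 (prior 1/2): the attendant has 2 equally likely choices, so probability 1/2; weight (1/2)·(1/2) = 1/4.
The weights sum to 7/20.
So P(the prize voucher in locker 1 | the attendant opened locker 2) = (1/10) / (7/20) = 2/7.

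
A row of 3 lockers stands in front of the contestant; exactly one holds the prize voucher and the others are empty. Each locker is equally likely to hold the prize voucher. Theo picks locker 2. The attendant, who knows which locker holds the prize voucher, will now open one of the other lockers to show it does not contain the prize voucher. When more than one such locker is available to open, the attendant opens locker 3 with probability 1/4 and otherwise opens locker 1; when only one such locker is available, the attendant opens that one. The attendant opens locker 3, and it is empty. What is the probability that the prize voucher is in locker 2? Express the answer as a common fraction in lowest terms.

1/5

Consider each possible location of the prize voucher in turn.
If it is in locker 1 (prior 1/3): only locker 3 is available, probability 1; weight (1/3)·1 = 1/3.
If it is in locker 2 (prior 1/3): locker 3 is available, opened with probability 1/4; weight (1/3)·(1/4) = 1/12.
If it is in locker 3 (prior 1/3): the attendant opened locker 3, so this case is ruled out; weight (1/3)·0 = 0.
The weights sum to 5/12.
So P(the prize voucher in locker 2 | the attendant opened locker 3) = (1/12) / (5/12) = 1/5.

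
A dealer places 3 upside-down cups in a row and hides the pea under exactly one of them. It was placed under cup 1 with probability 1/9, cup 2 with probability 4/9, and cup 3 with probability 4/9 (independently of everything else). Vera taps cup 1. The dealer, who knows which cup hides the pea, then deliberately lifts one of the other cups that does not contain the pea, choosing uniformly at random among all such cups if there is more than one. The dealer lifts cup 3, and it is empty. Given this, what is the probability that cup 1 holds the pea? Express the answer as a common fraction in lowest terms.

Condition on the true location of the pea.
If it is under cup 1 (prior 1/9): the dealer has 2 equally likely choices, so probability 1/2; weight (1/9)·(1/2) = 1/18.
If it is under cup 2 (prior 4/9): the dealer has no choice, probability 1; weight (4/9)·1 = 4/9.
If it is under cup 3 (prior 4/9): the dealer opened cup 3, so this case is ruled out; weight (4/9)·0 = 0.
The weights sum to 1/2.
So P(the pea under cup 1 | the dealer opened cup 3) = (1/18) / (1/2) = 1/9.

1/9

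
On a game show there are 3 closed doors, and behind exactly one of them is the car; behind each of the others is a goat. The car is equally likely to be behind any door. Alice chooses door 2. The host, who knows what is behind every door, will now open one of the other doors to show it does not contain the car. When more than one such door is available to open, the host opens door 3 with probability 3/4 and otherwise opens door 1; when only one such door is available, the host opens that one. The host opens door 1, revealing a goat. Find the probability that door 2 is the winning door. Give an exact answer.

Condition on the true location of the car.
If it is behind door 1 (prior 1/3): the host opened door 1, so this case is ruled out; weight (1/3)·0 = 0.
If it is behind door 2 (prior 1/3): door 3 is available but not opened, probability 1/4; weight (1/3)·(1/4) = 1/12.
If it is behind door 3 (prior 1/3): only door 1 is available, probability 1; weight (1/3)·1 = 1/3.
The weights sum to 5/12.
So P(the car behind door 2 | the host opened door 1) = (1/12) / (5/12) = 1/5.

1/5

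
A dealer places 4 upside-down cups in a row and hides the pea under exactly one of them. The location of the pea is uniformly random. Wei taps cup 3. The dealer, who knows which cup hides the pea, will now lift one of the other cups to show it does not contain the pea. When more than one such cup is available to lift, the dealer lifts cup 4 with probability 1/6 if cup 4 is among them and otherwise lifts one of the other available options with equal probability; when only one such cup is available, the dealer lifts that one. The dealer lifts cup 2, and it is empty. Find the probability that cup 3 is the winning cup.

5/21

Apply Bayes' rule, conditioning on where the pea actually is.
If it is under cup 1 (prior 1/4): cup 4 is available but not opened, probability 5/6; weight (1/4)·(5/6) = 5/24.
If it is under cup 2 (prior 1/4): the dealer opened cup 2, so this case is ruled out; weight (1/4)·0 = 0.
If it is under cup 3 (prior 1/4): cup 4 is available but not opened; cup 2 gets probability (1 − 1/6)/2 = 5/12; weight (1/4)·(5/12) = 5/48.
If it is under cup 4 (prior 1/4): cup 4 holds the prize so is unavailable; the dealer chooses uniformly among the 2 others, probability 1/2; weight (1/4)·(1/2) = 1/8.
The weights sum to 7/16.
So P(the pea under cup 3 | the dealer opened cup 2) = (5/48) / (7/16) = 5/21.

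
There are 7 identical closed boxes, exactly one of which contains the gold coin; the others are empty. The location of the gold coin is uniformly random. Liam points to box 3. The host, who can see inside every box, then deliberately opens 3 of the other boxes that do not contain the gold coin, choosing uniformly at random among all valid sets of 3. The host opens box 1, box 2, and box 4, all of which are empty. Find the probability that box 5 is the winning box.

2/7

Consider each possible location of the gold coin in turn.
If it is in any of boxes 1, 2, and 4 (prior 1/7 each): that box was opened and seen not to hold the prize — ruled out; weight (1/7)·0 = 0 each.
If it is in box 3 (prior 1/7): the host has 20 equally likely choices, so probability 1/20; weight (1/7)·(1/20) = 1/140.
If it is in any of boxes 5, 6, and 7 (prior 1/7 each): the host has 10 equally likely choices, so probability 1/10; weight (1/7)·(1/10) = 1/70 each.
The weights sum to 1/20.
So P(the gold coin in box 5 | the host opened box 1, box 2, and box 4) = (1/70) / (1/20) = 2/7.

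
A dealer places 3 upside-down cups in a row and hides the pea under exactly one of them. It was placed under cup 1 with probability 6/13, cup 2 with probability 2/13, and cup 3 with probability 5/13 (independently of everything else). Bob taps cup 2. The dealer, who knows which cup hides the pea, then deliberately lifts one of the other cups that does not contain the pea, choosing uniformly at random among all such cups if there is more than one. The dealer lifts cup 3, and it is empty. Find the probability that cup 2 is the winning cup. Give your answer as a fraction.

1/7

Apply Bayes' rule, conditioning on where the pea actually is.
If it is under cup 1 (prior 6/13): the dealer has no choice, probability 1; weight (6/13)·1 = 6/13.
If it is under cup 2 (prior 2/13): the dealer has 2 equally likely choices, so probability 1/2; weight (2/13)·(1/2) = 1/13.
If it is under cup 3 (prior 5/13): the dealer opened cup 3, so this case is ruled out; weight (5/13)·0 = 0.
The weights sum to 7/13.
So P(the pea under cup 2 | the dealer opened cup 3) = (1/13) / (7/13) = 1/7.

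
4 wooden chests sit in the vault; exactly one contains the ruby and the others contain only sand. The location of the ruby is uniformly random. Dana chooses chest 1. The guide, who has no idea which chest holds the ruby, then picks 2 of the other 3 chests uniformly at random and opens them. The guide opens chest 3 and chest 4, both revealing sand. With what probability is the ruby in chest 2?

1/2

Because the guide chose which chests to open without knowing where the ruby is, the choice is independent of the prize location. Learning that none of the 2 opened chests holds the ruby simply rules out those 2 locations and leaves the remaining 2 chests still equally likely by symmetry.
So P(the ruby in chest 2) = 1/2.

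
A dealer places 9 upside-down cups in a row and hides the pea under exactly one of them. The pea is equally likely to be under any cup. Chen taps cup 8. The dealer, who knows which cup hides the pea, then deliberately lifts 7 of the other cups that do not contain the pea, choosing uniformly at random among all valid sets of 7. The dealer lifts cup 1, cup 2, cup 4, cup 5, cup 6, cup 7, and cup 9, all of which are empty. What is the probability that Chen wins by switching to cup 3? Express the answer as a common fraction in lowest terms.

Consider each possible location of the pea in turn.
If it is under any of cups 1, 2, 4, 5, 6, 7, and 9 (prior 1/9 each): that cup was opened and seen not to hold the prize — ruled out; weight (1/9)·0 = 0 each.
If it is under cup 3 (prior 1/9): the dealer has no choice, probability 1; weight (1/9)·1 = 1/9.
If it is under cup 8 (prior 1/9): the dealer has 8 equally likely choices, so probability 1/8; weight (1/9)·(1/8) = 1/72.
The weights sum to 1/8.
So P(the pea under cup 3 | the dealer opened cup 1, cup 2, cup 4, cup 5, cup 6, cup 7, and cup 9) = (1/9) / (1/8) = 8/9.

8/9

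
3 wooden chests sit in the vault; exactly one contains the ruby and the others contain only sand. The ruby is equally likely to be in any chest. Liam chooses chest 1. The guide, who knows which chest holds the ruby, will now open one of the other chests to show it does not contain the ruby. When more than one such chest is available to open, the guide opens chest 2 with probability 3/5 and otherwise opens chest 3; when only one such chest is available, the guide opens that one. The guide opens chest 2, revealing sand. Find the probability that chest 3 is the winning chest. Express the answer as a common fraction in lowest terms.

Consider each possible location of the ruby in turn.
If it is in chest 1 (prior 1/3): chest 2 is available, opened with probability 3/5; weight (1/3)·(3/5) = 1/5.
If it is in chest 2 (prior 1/3): the guide opened chest 2, so this case is ruled out; weight (1/3)·0 = 0.
If it is in chest 3 (prior 1/3): only chest 2 is available, probability 1; weight (1/3)·1 = 1/3.
The weights sum to 8/15.
So P(the ruby in chest 3 | the guide opened chest 2) = (1/3) / (8/15) = 5/8.

5/8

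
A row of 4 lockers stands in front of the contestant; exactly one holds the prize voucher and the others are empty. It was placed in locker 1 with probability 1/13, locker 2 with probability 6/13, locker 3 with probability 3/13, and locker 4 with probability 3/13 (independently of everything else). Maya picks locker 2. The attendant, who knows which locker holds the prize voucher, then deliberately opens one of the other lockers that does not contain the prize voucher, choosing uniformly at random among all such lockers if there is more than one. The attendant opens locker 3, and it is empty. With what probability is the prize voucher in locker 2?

1/2

Consider each possible location of the prize voucher in turn.
If it is in locker 1 (prior 1/13): the attendant has 2 equally likely choices, so probability 1/2; weight (1/13)·(1/2) = 1/26.
If it is in locker 2 (prior 6/13): the attendant has 3 equally likely choices, so probability 1/3; weight (6/13)·(1/3) = 2/13.
If it is in locker 3 (prior 3/13): the attendant opened locker 3, so this case is ruled out; weight (3/13)·0 = 0.
If it is in locker 4 (prior 3/13): the attendant has 2 equally likely choices, so probability 1/2; weight (3/13)·(1/2) = 3/26.
The weights sum to 4/13.
So P(the prize voucher in locker 2 | the attendant opened locker 3) = (2/13) / (4/13) = 1/2.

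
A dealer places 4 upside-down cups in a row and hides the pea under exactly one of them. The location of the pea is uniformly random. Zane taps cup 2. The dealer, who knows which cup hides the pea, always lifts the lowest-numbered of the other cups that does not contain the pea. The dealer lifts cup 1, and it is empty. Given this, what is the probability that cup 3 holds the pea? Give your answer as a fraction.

Apply Bayes' rule, conditioning on where the pea actually is.
If it is under cup 1 (prior 1/4): the dealer opened cup 1, so this case is ruled out; weight (1/4)·0 = 0.
If it is under any of cups 2, 3, and 4 (prior 1/4 each): cup 1 is the lowest-numbered option available, probability 1; weight (1/4)·1 = 1/4 each.
The weights sum to 3/4.
So P(the pea under cup 3 | the dealer opened cup 1) = (1/4) / (3/4) = 1/3.

1/3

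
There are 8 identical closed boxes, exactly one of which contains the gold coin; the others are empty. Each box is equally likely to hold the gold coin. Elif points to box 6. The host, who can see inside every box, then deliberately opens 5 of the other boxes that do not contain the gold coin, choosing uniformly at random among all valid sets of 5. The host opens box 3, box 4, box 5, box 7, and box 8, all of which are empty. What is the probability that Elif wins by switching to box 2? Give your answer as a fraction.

7/16

Apply Bayes' rule, conditioning on where the gold coin actually is.
If it is in either of boxes 1 and 2 (prior 1/8 each): the host has 6 equally likely choices, so probability 1/6; weight (1/8)·(1/6) = 1/48 each.
If it is in any of boxes 3, 4, 5, 7, and 8 (prior 1/8 each): that box was opened and seen not to hold the prize — ruled out; weight (1/8)·0 = 0 each.
If it is in box 6 (prior 1/8): the host has 21 equally likely choices, so probability 1/21; weight (1/8)·(1/21) = 1/168.
The weights sum to 1/21.
So P(the gold coin in box 2 | the host opened box 3, box 4, box 5, box 7, and box 8) = (1/48) / (1/21) = 7/16.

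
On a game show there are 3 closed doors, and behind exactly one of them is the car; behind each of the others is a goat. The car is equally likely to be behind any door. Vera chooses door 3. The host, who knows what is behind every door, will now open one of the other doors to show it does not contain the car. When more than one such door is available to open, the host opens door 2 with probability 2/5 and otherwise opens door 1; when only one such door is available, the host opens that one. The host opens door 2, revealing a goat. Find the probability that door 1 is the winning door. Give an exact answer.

5/7

Condition on the true location of the car.
If it is behind door 1 (prior 1/3): only door 2 is available, probability 1; weight (1/3)·1 = 1/3.
If it is behind door 2 (prior 1/3): the host opened door 2, so this case is ruled out; weight (1/3)·0 = 0.
If it is behind door 3 (prior 1/3): door 2 is available, opened with probability 2/5; weight (1/3)·(2/5) = 2/15.
The weights sum to 7/15.
So P(the car behind door 1 | the host opened door 2) = (1/3) / (7/15) = 5/7.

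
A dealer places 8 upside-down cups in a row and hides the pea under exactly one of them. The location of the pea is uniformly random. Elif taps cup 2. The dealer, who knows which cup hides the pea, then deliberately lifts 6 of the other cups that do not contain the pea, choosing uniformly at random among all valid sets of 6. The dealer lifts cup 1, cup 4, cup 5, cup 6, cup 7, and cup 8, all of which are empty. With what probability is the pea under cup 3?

Condition on the true location of the pea.
If it is under any of cups 1, 4, 5, 6, 7, and 8 (prior 1/8 each): that cup was opened and seen not to hold the prize — ruled out; weight (1/8)·0 = 0 each.
If it is under cup 2 (prior 1/8): the dealer has 7 equally likely choices, so probability 1/7; weight (1/8)·(1/7) = 1/56.
If it is under cup 3 (prior 1/8): the dealer has no choice, probability 1; weight (1/8)·1 = 1/8.
The weights sum to 1/7.
So P(the pea under cup 3 | the dealer opened cup 1, cup 4, cup 5, cup 6, cup 7, and cup 8) = (1/8) / (1/7) = 7/8.

7/8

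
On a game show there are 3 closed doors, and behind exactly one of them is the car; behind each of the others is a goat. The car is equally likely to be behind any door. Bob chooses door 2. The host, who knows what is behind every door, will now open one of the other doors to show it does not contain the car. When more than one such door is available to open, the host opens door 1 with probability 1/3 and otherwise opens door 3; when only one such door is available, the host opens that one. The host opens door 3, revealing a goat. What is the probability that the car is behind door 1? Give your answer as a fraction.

Consider each possible location of the car in turn.
If it is behind door 1 (prior 1/3): only door 3 is available, probability 1; weight (1/3)·1 = 1/3.
If it is behind door 2 (prior 1/3): door 1 is available but not opened, probability 2/3; weight (1/3)·(2/3) = 2/9.
If it is behind door 3 (prior 1/3): the host opened door 3, so this case is ruled out; weight (1/3)·0 = 0.
The weights sum to 5/9.
So P(the car behind door 1 | the host opened door 3) = (1/3) / (5/9) = 3/5.

3/5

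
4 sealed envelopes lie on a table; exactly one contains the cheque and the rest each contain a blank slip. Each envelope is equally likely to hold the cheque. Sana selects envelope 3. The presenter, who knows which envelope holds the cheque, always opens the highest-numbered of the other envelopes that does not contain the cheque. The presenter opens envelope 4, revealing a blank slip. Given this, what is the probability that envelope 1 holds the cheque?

Condition on the true location of the cheque.
If it is in any of envelopes 1, 2, and 3 (prior 1/4 each): envelope 4 is the highest-numbered option available, probability 1; weight (1/4)·1 = 1/4 each.
If it is in envelope 4 (prior 1/4): the presenter opened envelope 4, so this case is ruled out; weight (1/4)·0 = 0.
The weights sum to 3/4.
So P(the cheque in envelope 1 | the presenter opened envelope 4) = (1/4) / (3/4) = 1/3.

1/3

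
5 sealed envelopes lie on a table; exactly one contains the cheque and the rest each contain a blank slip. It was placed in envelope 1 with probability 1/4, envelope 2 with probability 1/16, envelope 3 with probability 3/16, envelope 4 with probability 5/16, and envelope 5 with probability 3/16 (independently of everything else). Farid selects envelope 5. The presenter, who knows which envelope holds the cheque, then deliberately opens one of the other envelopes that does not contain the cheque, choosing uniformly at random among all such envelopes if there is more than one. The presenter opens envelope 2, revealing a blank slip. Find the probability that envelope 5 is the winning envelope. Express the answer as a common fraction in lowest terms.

3/19

Condition on the true location of the cheque.
If it is in envelope 1 (prior 1/4): the presenter has 3 equally likely choices, so probability 1/3; weight (1/4)·(1/3) = 1/12.
If it is in envelope 2 (prior 1/16): the presenter opened envelope 2, so this case is ruled out; weight (1/16)·0 = 0.
If it is in envelope 3 (prior 3/16): the presenter has 3 equally likely choices, so probability 1/3; weight (3/16)·(1/3) = 1/16.
If it is in envelope 4 (prior 5/16): the presenter has 3 equally likely choices, so probability 1/3; weight (5/16)·(1/3) = 5/48.
If it is in envelope 5 (prior 3/16): the presenter has 4 equally likely choices, so probability 1/4; weight (3/16)·(1/4) = 3/64.
The weights sum to 19/64.
So P(the cheque in envelope 5 | the presenter opened envelope 2) = (3/64) / (19/64) = 3/19.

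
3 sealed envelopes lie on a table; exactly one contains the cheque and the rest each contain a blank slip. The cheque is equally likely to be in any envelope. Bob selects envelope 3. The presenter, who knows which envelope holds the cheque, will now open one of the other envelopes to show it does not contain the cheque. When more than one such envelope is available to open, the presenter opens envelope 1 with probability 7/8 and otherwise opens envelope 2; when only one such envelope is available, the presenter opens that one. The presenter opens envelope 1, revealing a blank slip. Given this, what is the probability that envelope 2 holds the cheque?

8/15

Consider each possible location of the cheque in turn.
If it is in envelope 1 (prior 1/3): the presenter opened envelope 1, so this case is ruled out; weight (1/3)·0 = 0.
If it is in envelope 2 (prior 1/3): only envelope 1 is available, probability 1; weight (1/3)·1 = 1/3.
If it is in envelope 3 (prior 1/3): envelope 1 is available, opened with probability 7/8; weight (1/3)·(7/8) = 7/24.
The weights sum to 5/8.
So P(the cheque in envelope 2 | the presenter opened envelope 1) = (1/3) / (5/8) = 8/15.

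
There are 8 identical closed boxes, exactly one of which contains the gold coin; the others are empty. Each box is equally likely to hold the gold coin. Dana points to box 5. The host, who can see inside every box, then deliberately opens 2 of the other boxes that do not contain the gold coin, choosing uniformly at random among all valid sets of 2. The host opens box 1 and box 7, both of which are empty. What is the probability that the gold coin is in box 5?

1/8

Consider each possible location of the gold coin in turn.
If it is in either of boxes 1 and 7 (prior 1/8 each): that box was opened and seen not to hold the prize — ruled out; weight (1/8)·0 = 0 each.
If it is in any of boxes 2, 3, 4, 6, and 8 (prior 1/8 each): the host has 15 equally likely choices, so probability 1/15; weight (1/8)·(1/15) = 1/120 each.
If it is in box 5 (prior 1/8): the host has 21 equally likely choices, so probability 1/21; weight (1/8)·(1/21) = 1/168.
The weights sum to 1/21.
So P(the gold coin in box 5 | the host opened box 1 and box 7) = (1/168) / (1/21) = 1/8.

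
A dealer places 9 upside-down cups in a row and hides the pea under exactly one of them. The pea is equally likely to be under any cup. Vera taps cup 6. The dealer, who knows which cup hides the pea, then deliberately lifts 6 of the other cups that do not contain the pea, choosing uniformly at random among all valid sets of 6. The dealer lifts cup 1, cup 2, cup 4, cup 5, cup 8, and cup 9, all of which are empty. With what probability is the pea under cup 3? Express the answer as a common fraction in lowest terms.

4/9

Consider each possible location of the pea in turn.
If it is under any of cups 1, 2, 4, 5, 8, and 9 (prior 1/9 each): that cup was opened and seen not to hold the prize — ruled out; weight (1/9)·0 = 0 each.
If it is under either of cups 3 and 7 (prior 1/9 each): the dealer has 7 equally likely choices, so probability 1/7; weight (1/9)·(1/7) = 1/63 each.
If it is under cup 6 (prior 1/9): the dealer has 28 equally likely choices, so probability 1/28; weight (1/9)·(1/28) = 1/252.
The weights sum to 1/28.
So P(the pea under cup 3 | the dealer opened cup 1, cup 2, cup 4, cup 5, cup 8, and cup 9) = (1/63) / (1/28) = 4/9.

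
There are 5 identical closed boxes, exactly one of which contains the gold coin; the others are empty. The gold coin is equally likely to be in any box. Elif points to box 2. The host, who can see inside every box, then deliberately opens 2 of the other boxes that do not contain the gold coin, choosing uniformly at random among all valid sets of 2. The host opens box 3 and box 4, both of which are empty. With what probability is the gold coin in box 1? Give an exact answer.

Condition on the true location of the gold coin.
If it is in either of boxes 1 and 5 (prior 1/5 each): the host has 3 equally likely choices, so probability 1/3; weight (1/5)·(1/3) = 1/15 each.
If it is in box 2 (prior 1/5): the host has 6 equally likely choices, so probability 1/6; weight (1/5)·(1/6) = 1/30.
If it is in either of boxes 3 and 4 (prior 1/5 each): that box was opened and seen not to hold the prize — ruled out; weight (1/5)·0 = 0 each.
The weights sum to 1/6.
So P(the gold coin in box 1 | the host opened box 3 and box 4) = (1/15) / (1/6) = 2/5.

2/5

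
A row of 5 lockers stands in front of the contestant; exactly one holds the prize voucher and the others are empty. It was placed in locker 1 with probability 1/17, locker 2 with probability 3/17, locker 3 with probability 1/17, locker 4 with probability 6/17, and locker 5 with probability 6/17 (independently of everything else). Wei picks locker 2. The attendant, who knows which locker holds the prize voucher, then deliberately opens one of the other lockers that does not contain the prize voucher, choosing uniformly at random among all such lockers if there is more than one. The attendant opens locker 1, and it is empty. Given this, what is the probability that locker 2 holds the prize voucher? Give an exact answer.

Apply Bayes' rule, conditioning on where the prize voucher actually is.
If it is in locker 1 (prior 1/17): the attendant opened locker 1, so this case is ruled out; weight (1/17)·0 = 0.
If it is in locker 2 (prior 3/17): the attendant has 4 equally likely choices, so probability 1/4; weight (3/17)·(1/4) = 3/68.
If it is in locker 3 (prior 1/17): the attendant has 3 equally likely choices, so probability 1/3; weight (1/17)·(1/3) = 1/51.
If it is in either of lockers 4 and 5 (prior 6/17 each): the attendant has 3 equally likely choices, so probability 1/3; weight (6/17)·(1/3) = 2/17 each.
The weights sum to 61/204.
So P(the prize voucher in locker 2 | the attendant opened locker 1) = (3/68) / (61/204) = 9/61.

9/61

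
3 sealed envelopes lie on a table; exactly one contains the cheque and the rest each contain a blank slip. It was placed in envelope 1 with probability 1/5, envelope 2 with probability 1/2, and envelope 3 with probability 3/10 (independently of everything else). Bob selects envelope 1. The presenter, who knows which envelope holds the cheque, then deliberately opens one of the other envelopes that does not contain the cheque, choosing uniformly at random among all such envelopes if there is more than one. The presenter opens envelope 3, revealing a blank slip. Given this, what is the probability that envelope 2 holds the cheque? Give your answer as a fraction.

Condition on the true location of the cheque.
If it is in envelope 1 (prior 1/5): the presenter has 2 equally likely choices, so probability 1/2; weight (1/5)·(1/2) = 1/10.
If it is in envelope 2 (prior 1/2): the presenter has no choice, probability 1; weight (1/2)·1 = 1/2.
If it is in envelope 3 (prior 3/10): the presenter opened envelope 3, so this case is ruled out; weight (3/10)·0 = 0.
The weights sum to 3/5.
So P(the cheque in envelope 2 | the presenter opened envelope 3) = (1/2) / (3/5) = 5/6.

5/6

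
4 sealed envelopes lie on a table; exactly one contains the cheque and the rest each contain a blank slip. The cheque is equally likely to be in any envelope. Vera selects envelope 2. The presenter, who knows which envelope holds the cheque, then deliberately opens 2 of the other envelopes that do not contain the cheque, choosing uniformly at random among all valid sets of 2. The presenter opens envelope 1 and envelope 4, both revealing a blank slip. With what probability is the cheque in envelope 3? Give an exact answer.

3/4

Condition on the true location of the cheque.
If it is in either of envelopes 1 and 4 (prior 1/4 each): that envelope was opened and seen not to hold the prize — ruled out; weight (1/4)·0 = 0 each.
If it is in envelope 2 (prior 1/4): the presenter has 3 equally likely choices, so probability 1/3; weight (1/4)·(1/3) = 1/12.
If it is in envelope 3 (prior 1/4): the presenter has no choice, probability 1; weight (1/4)·1 = 1/4.
The weights sum to 1/3.
So P(the cheque in envelope 3 | the presenter opened envelope 1 and envelope 4) = (1/4) / (1/3) = 3/4.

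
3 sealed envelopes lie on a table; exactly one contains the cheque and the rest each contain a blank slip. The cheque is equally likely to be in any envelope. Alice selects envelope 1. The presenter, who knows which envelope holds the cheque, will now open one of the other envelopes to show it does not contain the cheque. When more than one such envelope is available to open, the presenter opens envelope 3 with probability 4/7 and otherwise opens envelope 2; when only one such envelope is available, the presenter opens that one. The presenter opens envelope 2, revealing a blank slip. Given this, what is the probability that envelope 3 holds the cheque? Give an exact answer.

7/10

Apply Bayes' rule, conditioning on where the cheque actually is.
If it is in envelope 1 (prior 1/3): envelope 3 is available but not opened, probability 3/7; weight (1/3)·(3/7) = 1/7.
If it is in envelope 2 (prior 1/3): the presenter opened envelope 2, so this case is ruled out; weight (1/3)·0 = 0.
If it is in envelope 3 (prior 1/3): only envelope 2 is available, probability 1; weight (1/3)·1 = 1/3.
The weights sum to 10/21.
So P(the cheque in envelope 3 | the presenter opened envelope 2) = (1/3) / (10/21) = 7/10.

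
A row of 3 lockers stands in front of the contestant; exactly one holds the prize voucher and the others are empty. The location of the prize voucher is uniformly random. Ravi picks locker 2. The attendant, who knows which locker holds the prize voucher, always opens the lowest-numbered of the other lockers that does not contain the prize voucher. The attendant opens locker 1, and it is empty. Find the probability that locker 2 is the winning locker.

Consider each possible location of the prize voucher in turn.
If it is in locker 1 (prior 1/3): the attendant opened locker 1, so this case is ruled out; weight (1/3)·0 = 0.
If it is in either of lockers 2 and 3 (prior 1/3 each): locker 1 is the lowest-numbered option available, probability 1; weight (1/3)·1 = 1/3 each.
The weights sum to 2/3.
So P(the prize voucher in locker 2 | the attendant opened locker 1) = (1/3) / (2/3) = 1/2.

1/2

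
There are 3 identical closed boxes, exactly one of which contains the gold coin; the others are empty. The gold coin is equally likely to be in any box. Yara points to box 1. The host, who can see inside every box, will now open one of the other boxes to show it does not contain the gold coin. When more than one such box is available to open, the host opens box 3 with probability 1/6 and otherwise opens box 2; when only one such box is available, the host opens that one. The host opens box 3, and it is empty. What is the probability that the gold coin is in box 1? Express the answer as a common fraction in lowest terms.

1/7

Consider each possible location of the gold coin in turn.
If it is in box 1 (prior 1/3): box 3 is available, opened with probability 1/6; weight (1/3)·(1/6) = 1/18.
If it is in box 2 (prior 1/3): only box 3 is available, probability 1; weight (1/3)·1 = 1/3.
If it is in box 3 (prior 1/3): the host opened box 3, so this case is ruled out; weight (1/3)·0 = 0.
The weights sum to 7/18.
So P(the gold coin in box 1 | the host opened box 3) = (1/18) / (7/18) = 1/7.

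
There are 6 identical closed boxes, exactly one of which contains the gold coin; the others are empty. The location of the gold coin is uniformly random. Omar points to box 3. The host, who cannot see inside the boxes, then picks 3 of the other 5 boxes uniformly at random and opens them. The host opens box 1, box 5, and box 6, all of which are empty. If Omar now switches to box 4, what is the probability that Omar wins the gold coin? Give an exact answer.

1/3

Consider each possible location of the gold coin in turn.
If it is in any of boxes 1, 5, and 6 (prior 1/6 each): that box was opened and seen not to hold the prize — ruled out; weight (1/6)·0 = 0 each.
If it is in any of boxes 2, 3, and 4 (prior 1/6 each): the host picks exactly this set with probability 1/10 regardless, and none is the prize; weight (1/6)·(1/10) = 1/60 each.
The weights sum to 1/20.
So P(the gold coin in box 4 | the host opened box 1, box 5, and box 6) = (1/60) / (1/20) = 1/3.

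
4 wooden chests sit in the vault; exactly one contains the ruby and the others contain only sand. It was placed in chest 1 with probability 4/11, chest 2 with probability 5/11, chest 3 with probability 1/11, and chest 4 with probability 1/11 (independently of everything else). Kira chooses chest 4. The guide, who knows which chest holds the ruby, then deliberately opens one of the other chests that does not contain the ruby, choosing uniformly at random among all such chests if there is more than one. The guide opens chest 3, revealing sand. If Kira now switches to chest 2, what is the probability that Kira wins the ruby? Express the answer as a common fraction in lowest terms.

15/29

Consider each possible location of the ruby in turn.
If it is in chest 1 (prior 4/11): the guide has 2 equally likely choices, so probability 1/2; weight (4/11)·(1/2) = 2/11.
If it is in chest 2 (prior 5/11): the guide has 2 equally likely choices, so probability 1/2; weight (5/11)·(1/2) = 5/22.
If it is in chest 3 (prior 1/11): the guide opened chest 3, so this case is ruled out; weight (1/11)·0 = 0.
If it is in chest 4 (prior 1/11): the guide has 3 equally likely choices, so probability 1/3; weight (1/11)·(1/3) = 1/33.
The weights sum to 29/66.
So P(the ruby in chest 2 | the guide opened chest 3) = (5/22) / (29/66) = 15/29.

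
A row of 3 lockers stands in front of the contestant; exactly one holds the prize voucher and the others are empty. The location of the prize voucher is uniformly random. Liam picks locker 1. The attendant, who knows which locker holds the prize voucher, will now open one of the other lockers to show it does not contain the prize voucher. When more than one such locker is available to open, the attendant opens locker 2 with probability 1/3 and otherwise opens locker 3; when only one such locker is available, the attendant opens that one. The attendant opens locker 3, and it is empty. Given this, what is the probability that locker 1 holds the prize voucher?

2/5

Consider each possible location of the prize voucher in turn.
If it is in locker 1 (prior 1/3): locker 2 is available but not opened, probability 2/3; weight (1/3)·(2/3) = 2/9.
If it is in locker 2 (prior 1/3): only locker 3 is available, probability 1; weight (1/3)·1 = 1/3.
If it is in locker 3 (prior 1/3): the attendant opened locker 3, so this case is ruled out; weight (1/3)·0 = 0.
The weights sum to 5/9.
So P(the prize voucher in locker 1 | the attendant opened locker 3) = (2/9) / (5/9) = 2/5.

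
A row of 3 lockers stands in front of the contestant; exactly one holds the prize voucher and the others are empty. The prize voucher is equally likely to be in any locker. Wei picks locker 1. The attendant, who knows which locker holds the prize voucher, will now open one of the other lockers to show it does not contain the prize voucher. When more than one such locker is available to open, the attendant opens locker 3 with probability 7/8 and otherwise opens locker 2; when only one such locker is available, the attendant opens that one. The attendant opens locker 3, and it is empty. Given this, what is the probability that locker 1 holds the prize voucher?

7/15

Consider each possible location of the prize voucher in turn.
If it is in locker 1 (prior 1/3): locker 3 is available, opened with probability 7/8; weight (1/3)·(7/8) = 7/24.
If it is in locker 2 (prior 1/3): only locker 3 is available, probability 1; weight (1/3)·1 = 1/3.
If it is in locker 3 (prior 1/3): the attendant opened locker 3, so this case is ruled out; weight (1/3)·0 = 0.
The weights sum to 5/8.
So P(the prize voucher in locker 1 | the attendant opened locker 3) = (7/24) / (5/8) = 7/15.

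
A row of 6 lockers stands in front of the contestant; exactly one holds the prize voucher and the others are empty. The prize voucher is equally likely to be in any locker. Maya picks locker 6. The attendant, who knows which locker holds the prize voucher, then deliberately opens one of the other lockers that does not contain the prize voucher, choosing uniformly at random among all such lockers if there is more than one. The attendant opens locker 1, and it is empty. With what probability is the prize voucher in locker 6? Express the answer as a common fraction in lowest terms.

Consider each possible location of the prize voucher in turn.
If it is in locker 1 (prior 1/6): the attendant opened locker 1, so this case is ruled out; weight (1/6)·0 = 0.
If it is in any of lockers 2, 3, 4, and 5 (prior 1/6 each): the attendant has 4 equally likely choices, so probability 1/4; weight (1/6)·(1/4) = 1/24 each.
If it is in locker 6 (prior 1/6): the attendant has 5 equally likely choices, so probability 1/5; weight (1/6)·(1/5) = 1/30.
The weights sum to 1/5.
So P(the prize voucher in locker 6 | the attendant opened locker 1) = (1/30) / (1/5) = 1/6.

1/6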